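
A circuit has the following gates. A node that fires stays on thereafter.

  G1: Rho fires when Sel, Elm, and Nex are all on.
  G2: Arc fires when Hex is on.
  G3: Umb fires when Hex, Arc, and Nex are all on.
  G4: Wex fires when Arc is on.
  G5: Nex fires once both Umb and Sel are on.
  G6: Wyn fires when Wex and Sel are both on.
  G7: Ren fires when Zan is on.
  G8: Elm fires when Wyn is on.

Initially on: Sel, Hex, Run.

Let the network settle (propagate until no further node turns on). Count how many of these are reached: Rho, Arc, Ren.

1

Hex is on, so Arc fires (G2).
Rho would need Sel, Elm, and Nex (G1), but Nex never turns on.
Arc: reached.
Ren would need Zan (G7), but Zan never turns on.
Reached: Arc — 1 of the 3.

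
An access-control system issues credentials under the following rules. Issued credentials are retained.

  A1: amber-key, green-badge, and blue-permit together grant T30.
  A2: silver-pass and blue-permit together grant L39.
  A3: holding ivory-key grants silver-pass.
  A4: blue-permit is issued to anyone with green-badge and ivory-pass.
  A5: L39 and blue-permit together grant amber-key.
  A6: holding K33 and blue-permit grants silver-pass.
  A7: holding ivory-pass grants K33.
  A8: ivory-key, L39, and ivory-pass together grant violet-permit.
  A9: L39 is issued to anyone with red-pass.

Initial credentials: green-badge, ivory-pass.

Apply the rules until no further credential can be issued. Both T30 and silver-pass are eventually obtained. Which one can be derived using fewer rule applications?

silver-pass: Holding green-badge and ivory-pass grants blue-permit (A4). Holding ivory-pass grants K33 (A7). Holding K33 and blue-permit grants silver-pass (A6). [3 rule applications]
T30: Holding green-badge and ivory-pass grants blue-permit (A4). Holding ivory-pass grants K33 (A7). Holding K33 and blue-permit grants silver-pass (A6). Holding silver-pass and blue-permit grants L39 (A2). Holding L39 and blue-permit grants amber-key (A5). Holding amber-key, green-badge, and blue-permit grants T30 (A1). [6 rule applications]
silver-pass needs fewer.

silver-pass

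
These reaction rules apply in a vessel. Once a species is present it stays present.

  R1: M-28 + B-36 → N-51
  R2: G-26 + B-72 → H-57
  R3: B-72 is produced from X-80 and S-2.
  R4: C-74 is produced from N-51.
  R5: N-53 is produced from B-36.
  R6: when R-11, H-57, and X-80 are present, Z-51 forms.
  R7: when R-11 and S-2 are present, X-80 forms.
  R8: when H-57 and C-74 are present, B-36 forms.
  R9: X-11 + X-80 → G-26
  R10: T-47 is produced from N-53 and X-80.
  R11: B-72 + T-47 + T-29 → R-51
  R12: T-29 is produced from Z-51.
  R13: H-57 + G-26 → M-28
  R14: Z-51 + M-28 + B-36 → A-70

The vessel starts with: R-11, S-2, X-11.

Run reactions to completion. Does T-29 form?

R-11 and S-2 present → X-80 forms (R7).
X-80 and S-2 present → B-72 forms (R3).
X-11 and X-80 present → G-26 forms (R9).
G-26 and B-72 present → H-57 forms (R2).
R-11, H-57, and X-80 present → Z-51 forms (R6).
Z-51 present → T-29 forms (R12).

Yes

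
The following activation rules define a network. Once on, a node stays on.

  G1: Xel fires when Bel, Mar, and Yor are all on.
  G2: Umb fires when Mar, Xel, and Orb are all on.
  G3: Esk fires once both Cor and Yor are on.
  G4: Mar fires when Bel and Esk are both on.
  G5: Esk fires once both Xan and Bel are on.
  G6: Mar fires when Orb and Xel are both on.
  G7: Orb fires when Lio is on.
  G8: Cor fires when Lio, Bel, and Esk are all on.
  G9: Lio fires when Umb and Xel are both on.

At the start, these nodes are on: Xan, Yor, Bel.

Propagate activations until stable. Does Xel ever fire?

Xan and Bel are on, so Esk fires (G5).
Bel and Esk are on, so Mar fires (G4).
Bel, Mar, and Yor are on, so Xel fires (G1).

Yes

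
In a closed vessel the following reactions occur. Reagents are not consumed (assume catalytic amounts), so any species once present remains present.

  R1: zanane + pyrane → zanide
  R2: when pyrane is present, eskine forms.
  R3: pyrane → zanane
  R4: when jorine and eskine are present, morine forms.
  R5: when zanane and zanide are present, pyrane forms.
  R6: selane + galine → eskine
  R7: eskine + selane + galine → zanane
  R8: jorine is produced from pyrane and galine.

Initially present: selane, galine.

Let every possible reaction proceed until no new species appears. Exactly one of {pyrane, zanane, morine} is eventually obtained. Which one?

selane and galine present → eskine forms (R6).
eskine, selane, and galine present → zanane forms (R7).
pyrane would need zanane and zanide (R5), but zanide never forms. morine would need jorine and eskine (R4), but jorine never forms.

zanane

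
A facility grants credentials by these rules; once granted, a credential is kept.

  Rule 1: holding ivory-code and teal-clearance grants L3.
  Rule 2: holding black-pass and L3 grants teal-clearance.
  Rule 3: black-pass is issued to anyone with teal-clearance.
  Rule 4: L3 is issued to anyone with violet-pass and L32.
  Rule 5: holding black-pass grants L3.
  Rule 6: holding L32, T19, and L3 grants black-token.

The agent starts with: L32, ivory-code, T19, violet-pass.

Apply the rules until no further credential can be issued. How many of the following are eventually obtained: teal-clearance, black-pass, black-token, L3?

2

Holding violet-pass and L32 grants L3 (Rule 4).
Holding L32, T19, and L3 grants black-token (Rule 6).
teal-clearance would need black-pass and L3 (Rule 2), but black-pass is never granted.
black-pass would need teal-clearance (Rule 3), but teal-clearance is never granted.
black-token: reached.
L3: reached.
Reached: black-token and L3 — 2 of the 4.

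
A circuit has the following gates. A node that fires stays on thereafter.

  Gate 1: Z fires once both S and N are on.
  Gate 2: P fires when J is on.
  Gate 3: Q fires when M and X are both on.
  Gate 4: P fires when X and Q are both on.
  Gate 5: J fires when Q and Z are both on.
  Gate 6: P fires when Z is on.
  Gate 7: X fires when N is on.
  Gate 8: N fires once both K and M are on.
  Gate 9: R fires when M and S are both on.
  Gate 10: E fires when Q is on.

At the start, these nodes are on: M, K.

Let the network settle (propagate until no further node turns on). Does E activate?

Gate 8: K and M on → N on.
N is on, so X fires (Gate 7).
M and X are on, so Q fires (Gate 3).
Q is on, so E fires (Gate 10).

Yes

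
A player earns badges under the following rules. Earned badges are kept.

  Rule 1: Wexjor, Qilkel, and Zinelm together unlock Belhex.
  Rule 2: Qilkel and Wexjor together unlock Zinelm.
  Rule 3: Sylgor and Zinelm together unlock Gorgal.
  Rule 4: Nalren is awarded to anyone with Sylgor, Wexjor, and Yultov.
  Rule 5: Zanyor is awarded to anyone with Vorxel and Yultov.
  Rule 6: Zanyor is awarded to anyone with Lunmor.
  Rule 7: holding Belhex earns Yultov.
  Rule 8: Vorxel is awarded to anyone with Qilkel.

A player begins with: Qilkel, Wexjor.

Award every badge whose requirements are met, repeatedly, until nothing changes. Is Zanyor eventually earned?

With Qilkel and Wexjor, Zinelm is earned (Rule 2).
With Qilkel, Vorxel is earned (Rule 8).
With Wexjor, Qilkel, and Zinelm, Belhex is earned (Rule 1).
With Belhex, Yultov is earned (Rule 7).
With Vorxel and Yultov, Zanyor is earned (Rule 5).

Yes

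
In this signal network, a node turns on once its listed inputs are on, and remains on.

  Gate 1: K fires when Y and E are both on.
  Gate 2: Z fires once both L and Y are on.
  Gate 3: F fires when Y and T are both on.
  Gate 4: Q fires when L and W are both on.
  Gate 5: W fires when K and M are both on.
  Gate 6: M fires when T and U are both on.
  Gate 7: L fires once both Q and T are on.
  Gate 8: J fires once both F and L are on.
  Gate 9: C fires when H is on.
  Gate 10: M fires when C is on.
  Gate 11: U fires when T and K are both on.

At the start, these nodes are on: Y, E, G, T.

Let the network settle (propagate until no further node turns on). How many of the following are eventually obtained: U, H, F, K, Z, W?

4

Y and E are on, so K fires (Gate 1).
Gate 3: Y and T on → F on.
T and K are on, so U fires (Gate 11).
T and U are on, so M fires (Gate 6).
K and M are on, so W fires (Gate 5).
U: reached.
No rule produces H, and it is not given.
F: reached.
K: reached.
Z would need L and Y (Gate 2), but L never turns on.
W: reached.
Reached: U, F, K, and W — 4 of the 6.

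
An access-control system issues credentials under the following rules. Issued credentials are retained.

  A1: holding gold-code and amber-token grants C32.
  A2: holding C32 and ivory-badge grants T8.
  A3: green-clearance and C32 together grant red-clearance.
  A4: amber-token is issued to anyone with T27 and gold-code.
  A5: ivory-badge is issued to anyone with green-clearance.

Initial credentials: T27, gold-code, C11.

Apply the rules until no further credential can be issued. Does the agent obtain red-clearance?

red-clearance would need green-clearance and C32 (A3), but green-clearance is never granted.

No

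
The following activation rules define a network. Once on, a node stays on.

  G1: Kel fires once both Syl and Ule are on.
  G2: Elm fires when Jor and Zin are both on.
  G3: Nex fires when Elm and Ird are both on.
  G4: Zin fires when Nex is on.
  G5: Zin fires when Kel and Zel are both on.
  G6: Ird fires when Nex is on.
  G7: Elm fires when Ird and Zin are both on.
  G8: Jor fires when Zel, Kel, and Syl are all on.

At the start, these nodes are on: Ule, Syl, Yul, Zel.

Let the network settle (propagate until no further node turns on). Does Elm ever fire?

Yes

Syl and Ule are on, so Kel fires (G1).
G8: Zel, Kel, and Syl on → Jor on.
Kel and Zel are on, so Zin fires (G5).
G2: Jor and Zin on → Elm on.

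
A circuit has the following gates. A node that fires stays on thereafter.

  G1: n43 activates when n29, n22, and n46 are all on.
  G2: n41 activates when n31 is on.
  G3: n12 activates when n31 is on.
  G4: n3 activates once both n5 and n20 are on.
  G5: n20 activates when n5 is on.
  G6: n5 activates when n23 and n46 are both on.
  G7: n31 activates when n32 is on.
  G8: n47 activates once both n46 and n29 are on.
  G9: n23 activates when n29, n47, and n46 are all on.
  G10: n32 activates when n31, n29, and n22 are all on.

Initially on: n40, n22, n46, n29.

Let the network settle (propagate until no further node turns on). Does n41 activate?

No

n41 would need n31 (G2), but n31 never turns on.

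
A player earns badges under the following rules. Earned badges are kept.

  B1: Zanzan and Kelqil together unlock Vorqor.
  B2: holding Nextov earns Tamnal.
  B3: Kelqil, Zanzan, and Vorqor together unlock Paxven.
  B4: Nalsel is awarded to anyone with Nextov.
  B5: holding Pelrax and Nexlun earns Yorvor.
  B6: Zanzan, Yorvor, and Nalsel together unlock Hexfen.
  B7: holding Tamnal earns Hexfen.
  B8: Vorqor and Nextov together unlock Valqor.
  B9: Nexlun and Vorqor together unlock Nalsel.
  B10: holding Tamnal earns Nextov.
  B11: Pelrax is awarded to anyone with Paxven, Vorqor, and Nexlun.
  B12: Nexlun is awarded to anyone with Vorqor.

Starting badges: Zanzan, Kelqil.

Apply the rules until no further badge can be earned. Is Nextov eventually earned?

Nextov would need Tamnal (B10), but Tamnal is never earned.

No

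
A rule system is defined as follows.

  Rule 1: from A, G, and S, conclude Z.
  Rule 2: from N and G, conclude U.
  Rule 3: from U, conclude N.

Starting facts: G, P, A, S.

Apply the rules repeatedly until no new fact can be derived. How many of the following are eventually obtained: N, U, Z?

A, G, and S hold, so Z follows (Rule 1).
N would need U (Rule 3), but U is never established.
U would need N and G (Rule 2), but N is never established.
Z: reached.
Reached: Z — 1 of the 3.

1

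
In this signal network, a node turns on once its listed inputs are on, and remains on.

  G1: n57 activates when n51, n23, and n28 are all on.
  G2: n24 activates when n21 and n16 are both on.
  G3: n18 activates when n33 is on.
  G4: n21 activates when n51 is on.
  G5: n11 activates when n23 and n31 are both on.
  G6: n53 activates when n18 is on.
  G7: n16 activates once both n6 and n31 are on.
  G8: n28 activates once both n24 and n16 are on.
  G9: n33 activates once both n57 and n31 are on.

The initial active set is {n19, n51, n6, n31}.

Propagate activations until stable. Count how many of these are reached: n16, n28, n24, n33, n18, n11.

G4: n51 on → n21 on.
n6 and n31 are on, so n16 activates (G7).
n21 and n16 are on, so n24 activates (G2).
n24 and n16 are on, so n28 activates (G8).
n16: reached.
n28: reached.
n24: reached.
n33 would need n57 and n31 (G9), but n57 never turns on.
n18 would need n33 (G3), but n33 never turns on.
n11 would need n23 and n31 (G5), but n23 never turns on.
Reached: n16, n28, and n24 — 3 of the 6.

3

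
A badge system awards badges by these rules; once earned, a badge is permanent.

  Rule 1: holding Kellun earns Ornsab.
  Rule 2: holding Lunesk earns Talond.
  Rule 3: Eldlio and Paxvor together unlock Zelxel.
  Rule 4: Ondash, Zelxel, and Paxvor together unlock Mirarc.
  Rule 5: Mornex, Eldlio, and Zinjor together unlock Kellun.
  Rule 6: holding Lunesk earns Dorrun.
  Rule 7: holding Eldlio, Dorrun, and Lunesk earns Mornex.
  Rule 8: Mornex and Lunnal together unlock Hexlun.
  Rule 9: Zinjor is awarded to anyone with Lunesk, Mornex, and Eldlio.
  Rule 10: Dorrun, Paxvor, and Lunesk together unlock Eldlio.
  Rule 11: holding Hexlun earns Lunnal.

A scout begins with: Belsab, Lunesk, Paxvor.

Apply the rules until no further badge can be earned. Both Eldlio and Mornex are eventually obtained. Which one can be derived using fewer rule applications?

Eldlio

Eldlio: With Lunesk, Dorrun is earned (Rule 6). With Dorrun, Paxvor, and Lunesk, Eldlio is earned (Rule 10). [2 rule applications]
Mornex: With Lunesk, Dorrun is earned (Rule 6). With Dorrun, Paxvor, and Lunesk, Eldlio is earned (Rule 10). With Eldlio, Dorrun, and Lunesk, Mornex is earned (Rule 7). [3 rule applications]
Eldlio needs fewer.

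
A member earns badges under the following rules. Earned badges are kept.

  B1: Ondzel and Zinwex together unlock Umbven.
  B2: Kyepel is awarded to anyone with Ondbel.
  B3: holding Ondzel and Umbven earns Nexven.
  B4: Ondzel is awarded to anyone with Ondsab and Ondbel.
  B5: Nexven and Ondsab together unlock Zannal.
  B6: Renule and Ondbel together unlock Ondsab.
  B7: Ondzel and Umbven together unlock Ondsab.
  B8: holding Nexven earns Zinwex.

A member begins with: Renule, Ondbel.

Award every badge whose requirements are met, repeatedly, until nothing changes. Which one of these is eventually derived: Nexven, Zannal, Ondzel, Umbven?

With Renule and Ondbel, Ondsab is earned (B6).
With Ondsab and Ondbel, Ondzel is earned (B4).
Nexven would need Ondzel and Umbven (B3), but Umbven is never earned. Umbven would need Ondzel and Zinwex (B1), but Zinwex is never earned. Zannal would need Nexven and Ondsab (B5), but Nexven is never earned.

Ondzel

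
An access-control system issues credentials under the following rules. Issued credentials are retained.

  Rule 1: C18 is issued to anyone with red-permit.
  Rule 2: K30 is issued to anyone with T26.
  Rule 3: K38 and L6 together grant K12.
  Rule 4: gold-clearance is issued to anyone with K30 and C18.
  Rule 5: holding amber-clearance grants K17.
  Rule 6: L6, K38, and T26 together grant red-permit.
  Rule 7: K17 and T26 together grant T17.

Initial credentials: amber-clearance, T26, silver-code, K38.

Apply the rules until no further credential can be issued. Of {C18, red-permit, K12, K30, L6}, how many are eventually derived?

Holding T26 grants K30 (Rule 2).
C18 would need red-permit (Rule 1), but red-permit is never granted.
red-permit would need L6, K38, and T26 (Rule 6), but L6 is never granted.
K12 would need K38 and L6 (Rule 3), but L6 is never granted.
K30: reached.
No rule produces L6, and it is not given.
Reached: K30 — 1 of the 5.

1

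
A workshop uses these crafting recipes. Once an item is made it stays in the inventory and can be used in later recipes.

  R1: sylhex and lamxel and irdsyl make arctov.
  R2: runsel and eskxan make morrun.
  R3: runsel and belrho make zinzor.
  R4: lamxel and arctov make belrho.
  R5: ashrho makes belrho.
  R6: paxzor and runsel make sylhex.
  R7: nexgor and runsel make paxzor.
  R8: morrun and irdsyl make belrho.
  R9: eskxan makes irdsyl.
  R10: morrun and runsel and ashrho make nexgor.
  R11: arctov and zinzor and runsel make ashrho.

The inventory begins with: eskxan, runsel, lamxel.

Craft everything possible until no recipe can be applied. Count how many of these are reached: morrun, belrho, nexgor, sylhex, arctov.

Using R2, runsel and eskxan make morrun.
eskxan → irdsyl (R9).
Using R8, morrun and irdsyl make belrho.
morrun: reached.
belrho: reached.
nexgor would need morrun, runsel, and ashrho (R10), but ashrho is never obtained.
sylhex would need paxzor and runsel (R6), but paxzor is never obtained.
arctov would need sylhex, lamxel, and irdsyl (R1), but sylhex is never obtained.
Reached: morrun and belrho — 2 of the 5.

2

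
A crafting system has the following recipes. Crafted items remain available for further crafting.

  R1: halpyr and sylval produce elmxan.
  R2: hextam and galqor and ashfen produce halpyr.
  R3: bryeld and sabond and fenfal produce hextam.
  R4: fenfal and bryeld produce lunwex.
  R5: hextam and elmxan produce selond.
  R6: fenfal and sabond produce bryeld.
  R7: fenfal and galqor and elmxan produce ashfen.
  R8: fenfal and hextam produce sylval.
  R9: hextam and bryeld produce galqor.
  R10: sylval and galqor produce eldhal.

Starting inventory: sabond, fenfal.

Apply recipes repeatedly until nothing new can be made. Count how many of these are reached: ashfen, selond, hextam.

1

Using R6, fenfal and sabond make bryeld.
bryeld and sabond and fenfal → hextam (R3).
ashfen would need fenfal, galqor, and elmxan (R7), but elmxan is never obtained.
selond would need hextam and elmxan (R5), but elmxan is never obtained.
hextam: reached.
Reached: hextam — 1 of the 3.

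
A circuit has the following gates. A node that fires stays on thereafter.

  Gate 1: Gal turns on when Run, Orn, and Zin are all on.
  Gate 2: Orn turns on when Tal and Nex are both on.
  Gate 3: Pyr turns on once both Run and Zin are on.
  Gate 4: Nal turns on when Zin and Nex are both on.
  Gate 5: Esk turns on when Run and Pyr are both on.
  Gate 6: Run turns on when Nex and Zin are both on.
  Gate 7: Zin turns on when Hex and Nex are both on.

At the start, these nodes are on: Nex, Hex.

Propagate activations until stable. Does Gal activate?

No

Gal would need Run, Orn, and Zin (Gate 1), but Orn never turns on.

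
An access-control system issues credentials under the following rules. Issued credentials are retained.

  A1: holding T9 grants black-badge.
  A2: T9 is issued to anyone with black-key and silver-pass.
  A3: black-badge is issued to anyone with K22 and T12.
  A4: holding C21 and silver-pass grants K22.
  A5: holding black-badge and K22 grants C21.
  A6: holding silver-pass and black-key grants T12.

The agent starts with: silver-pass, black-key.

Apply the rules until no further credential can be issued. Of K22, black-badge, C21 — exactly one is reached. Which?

Holding black-key and silver-pass grants T9 (A2).
Holding T9 grants black-badge (A1).
K22 would need C21 and silver-pass (A4), but C21 is never granted. C21 would need black-badge and K22 (A5), but K22 is never granted.

black-badge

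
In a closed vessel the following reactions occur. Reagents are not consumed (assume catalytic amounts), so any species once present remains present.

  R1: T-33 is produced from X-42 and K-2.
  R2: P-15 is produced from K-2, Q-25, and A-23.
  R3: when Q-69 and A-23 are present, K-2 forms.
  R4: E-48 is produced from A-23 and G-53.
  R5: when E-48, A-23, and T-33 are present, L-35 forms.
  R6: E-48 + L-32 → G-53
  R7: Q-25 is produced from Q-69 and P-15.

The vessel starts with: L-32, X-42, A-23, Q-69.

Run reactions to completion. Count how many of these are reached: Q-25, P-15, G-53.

0

Q-25 would need Q-69 and P-15 (R7), but P-15 never forms.
P-15 would need K-2, Q-25, and A-23 (R2), but Q-25 never forms.
G-53 would need E-48 and L-32 (R6), but E-48 never forms.
None of the 3 are reached.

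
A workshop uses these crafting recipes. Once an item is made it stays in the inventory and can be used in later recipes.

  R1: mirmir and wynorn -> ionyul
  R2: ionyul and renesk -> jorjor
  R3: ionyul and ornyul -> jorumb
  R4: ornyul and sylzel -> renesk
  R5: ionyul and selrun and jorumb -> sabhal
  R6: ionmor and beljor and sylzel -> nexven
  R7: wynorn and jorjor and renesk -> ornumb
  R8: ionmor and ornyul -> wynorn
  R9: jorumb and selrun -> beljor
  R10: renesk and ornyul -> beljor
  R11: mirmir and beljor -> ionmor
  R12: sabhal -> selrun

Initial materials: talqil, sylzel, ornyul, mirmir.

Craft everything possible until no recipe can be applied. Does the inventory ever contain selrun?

No

selrun would need sabhal (R12), but sabhal is never obtained.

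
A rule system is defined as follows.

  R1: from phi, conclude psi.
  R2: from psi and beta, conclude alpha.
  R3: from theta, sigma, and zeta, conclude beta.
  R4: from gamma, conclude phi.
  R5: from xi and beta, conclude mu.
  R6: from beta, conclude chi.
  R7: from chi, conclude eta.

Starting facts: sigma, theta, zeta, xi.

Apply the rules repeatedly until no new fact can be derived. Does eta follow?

Yes

theta, sigma, and zeta hold, so beta follows (R3).
beta holds, so chi follows (R6).
From chi, R7 gives eta.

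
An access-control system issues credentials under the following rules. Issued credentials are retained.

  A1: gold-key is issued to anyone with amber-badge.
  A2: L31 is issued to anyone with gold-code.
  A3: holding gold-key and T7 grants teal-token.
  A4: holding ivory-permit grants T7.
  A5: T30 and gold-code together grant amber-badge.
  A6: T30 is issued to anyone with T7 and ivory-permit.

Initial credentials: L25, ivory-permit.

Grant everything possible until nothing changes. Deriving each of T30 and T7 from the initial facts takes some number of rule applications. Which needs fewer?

T7

T7: Holding ivory-permit grants T7 (A4). [1 rule application]
T30: Holding ivory-permit grants T7 (A4). Holding T7 and ivory-permit grants T30 (A6). [2 rule applications]
T7 needs fewer.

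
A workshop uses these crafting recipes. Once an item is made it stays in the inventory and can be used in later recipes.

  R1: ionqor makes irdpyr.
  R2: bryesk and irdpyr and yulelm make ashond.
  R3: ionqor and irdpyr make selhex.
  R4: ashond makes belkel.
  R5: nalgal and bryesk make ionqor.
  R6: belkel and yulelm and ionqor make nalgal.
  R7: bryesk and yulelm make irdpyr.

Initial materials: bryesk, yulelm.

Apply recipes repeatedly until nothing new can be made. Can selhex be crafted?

selhex would need ionqor and irdpyr (R3), but ionqor is never obtained.

No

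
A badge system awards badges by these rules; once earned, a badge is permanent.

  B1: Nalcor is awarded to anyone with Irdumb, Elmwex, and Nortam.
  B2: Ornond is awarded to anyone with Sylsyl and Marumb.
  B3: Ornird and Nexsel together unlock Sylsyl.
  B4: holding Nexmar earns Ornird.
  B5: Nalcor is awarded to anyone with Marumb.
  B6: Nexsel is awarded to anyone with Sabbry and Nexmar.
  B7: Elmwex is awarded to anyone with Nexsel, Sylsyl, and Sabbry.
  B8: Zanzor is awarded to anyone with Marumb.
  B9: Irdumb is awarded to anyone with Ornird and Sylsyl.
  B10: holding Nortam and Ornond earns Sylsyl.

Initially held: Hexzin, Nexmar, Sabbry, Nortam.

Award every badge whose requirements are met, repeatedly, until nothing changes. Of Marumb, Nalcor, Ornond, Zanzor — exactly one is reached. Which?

With Nexmar, Ornird is earned (B4).
With Sabbry and Nexmar, Nexsel is earned (B6).
With Ornird and Nexsel, Sylsyl is earned (B3).
With Nexsel, Sylsyl, and Sabbry, Elmwex is earned (B7).
With Ornird and Sylsyl, Irdumb is earned (B9).
With Irdumb, Elmwex, and Nortam, Nalcor is earned (B1).
Zanzor would need Marumb (B8), but Marumb is never earned. Ornond would need Sylsyl and Marumb (B2), but Marumb is never earned. No rule produces Marumb, and it is not given.

Nalcor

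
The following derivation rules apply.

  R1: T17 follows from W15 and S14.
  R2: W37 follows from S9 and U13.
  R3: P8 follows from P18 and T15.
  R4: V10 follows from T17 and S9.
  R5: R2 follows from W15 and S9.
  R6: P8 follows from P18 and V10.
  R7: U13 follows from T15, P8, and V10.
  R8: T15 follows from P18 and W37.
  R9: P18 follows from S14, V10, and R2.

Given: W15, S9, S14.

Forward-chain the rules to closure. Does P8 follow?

Yes

From W15 and S14, R1 gives T17.
W15 and S9 hold, so R2 follows (R5).
T17 and S9 hold, so V10 follows (R4).
S14, V10, and R2 hold, so P18 follows (R9).
From P18 and V10, R6 gives P8.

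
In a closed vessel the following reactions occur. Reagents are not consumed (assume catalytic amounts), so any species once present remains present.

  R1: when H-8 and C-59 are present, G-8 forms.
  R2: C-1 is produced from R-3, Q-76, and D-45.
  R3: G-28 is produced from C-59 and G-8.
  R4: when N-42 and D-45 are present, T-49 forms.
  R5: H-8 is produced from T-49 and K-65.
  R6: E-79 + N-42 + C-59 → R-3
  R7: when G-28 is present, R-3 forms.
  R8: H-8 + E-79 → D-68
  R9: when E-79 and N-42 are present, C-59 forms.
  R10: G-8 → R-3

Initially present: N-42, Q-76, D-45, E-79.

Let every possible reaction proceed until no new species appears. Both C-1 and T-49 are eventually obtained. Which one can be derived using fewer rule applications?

T-49: N-42 and D-45 present → T-49 forms (R4). [1 rule application]
C-1: E-79 and N-42 present → C-59 forms (R9). E-79, N-42, and C-59 present → R-3 forms (R6). R-3, Q-76, and D-45 present → C-1 forms (R2). [3 rule applications]
T-49 needs fewer.

T-49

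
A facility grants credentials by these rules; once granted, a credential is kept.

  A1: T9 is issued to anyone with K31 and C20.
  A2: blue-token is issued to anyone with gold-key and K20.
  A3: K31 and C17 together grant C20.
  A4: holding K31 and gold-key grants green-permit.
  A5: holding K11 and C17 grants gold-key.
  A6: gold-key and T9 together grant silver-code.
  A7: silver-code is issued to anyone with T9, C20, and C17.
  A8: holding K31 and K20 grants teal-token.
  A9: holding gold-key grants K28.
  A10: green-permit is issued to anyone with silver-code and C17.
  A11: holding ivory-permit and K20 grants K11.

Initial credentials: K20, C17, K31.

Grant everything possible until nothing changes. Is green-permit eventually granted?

Yes

Holding K31 and C17 grants C20 (A3).
Holding K31 and C20 grants T9 (A1).
Holding T9, C20, and C17 grants silver-code (A7).
Holding silver-code and C17 grants green-permit (A10).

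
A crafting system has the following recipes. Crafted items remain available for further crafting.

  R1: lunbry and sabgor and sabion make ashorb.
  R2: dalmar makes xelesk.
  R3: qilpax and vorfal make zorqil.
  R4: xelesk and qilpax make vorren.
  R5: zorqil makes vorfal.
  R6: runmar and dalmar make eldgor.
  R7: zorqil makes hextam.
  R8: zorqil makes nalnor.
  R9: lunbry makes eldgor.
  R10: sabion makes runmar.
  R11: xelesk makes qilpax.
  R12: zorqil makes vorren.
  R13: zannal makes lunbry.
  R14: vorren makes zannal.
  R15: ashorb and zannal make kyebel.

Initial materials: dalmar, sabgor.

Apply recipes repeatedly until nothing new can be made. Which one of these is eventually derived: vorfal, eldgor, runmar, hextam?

eldgor

Using R2, dalmar makes xelesk.
Using R11, xelesk makes qilpax.
Using R4, xelesk and qilpax make vorren.
vorren → zannal (R14).
Using R13, zannal makes lunbry.
lunbry → eldgor (R9).
runmar would need sabion (R10), but sabion is never obtained. hextam would need zorqil (R7), but zorqil is never obtained. vorfal would need zorqil (R5), but zorqil is never obtained.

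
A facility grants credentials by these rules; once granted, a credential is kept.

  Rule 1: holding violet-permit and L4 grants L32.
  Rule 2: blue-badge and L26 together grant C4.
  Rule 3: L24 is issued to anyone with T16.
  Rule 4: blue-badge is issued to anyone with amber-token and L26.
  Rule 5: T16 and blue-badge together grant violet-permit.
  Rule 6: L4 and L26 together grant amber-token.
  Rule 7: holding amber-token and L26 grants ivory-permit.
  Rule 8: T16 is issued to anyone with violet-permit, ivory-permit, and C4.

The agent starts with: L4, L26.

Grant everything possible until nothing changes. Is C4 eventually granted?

Yes

Holding L4 and L26 grants amber-token (Rule 6).
Holding amber-token and L26 grants blue-badge (Rule 4).
Holding blue-badge and L26 grants C4 (Rule 2).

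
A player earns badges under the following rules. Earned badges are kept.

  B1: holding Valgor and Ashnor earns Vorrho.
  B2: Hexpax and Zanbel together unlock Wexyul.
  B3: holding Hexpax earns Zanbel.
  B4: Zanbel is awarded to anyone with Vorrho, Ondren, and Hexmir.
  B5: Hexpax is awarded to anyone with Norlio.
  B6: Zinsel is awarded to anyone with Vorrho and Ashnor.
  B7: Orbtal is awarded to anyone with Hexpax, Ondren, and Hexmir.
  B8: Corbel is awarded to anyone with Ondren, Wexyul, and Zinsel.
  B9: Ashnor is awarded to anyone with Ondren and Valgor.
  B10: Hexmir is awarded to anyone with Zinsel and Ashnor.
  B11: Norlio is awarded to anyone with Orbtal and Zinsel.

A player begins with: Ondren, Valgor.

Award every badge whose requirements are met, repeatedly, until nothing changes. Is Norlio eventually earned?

Norlio would need Orbtal and Zinsel (B11), but Orbtal is never earned.

No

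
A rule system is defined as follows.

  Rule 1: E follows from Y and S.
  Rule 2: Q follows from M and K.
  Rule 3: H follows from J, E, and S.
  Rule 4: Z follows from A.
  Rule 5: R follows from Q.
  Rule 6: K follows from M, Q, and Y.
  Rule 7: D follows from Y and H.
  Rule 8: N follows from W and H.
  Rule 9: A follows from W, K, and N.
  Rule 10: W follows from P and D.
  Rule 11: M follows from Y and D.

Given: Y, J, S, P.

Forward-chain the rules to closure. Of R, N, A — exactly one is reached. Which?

N

Y and S hold, so E follows (Rule 1).
J, E, and S hold, so H follows (Rule 3).
From Y and H, Rule 7 gives D.
From P and D, Rule 10 gives W.
W and H hold, so N follows (Rule 8).
A would need W, K, and N (Rule 9), but K is never established. R would need Q (Rule 5), but Q is never established.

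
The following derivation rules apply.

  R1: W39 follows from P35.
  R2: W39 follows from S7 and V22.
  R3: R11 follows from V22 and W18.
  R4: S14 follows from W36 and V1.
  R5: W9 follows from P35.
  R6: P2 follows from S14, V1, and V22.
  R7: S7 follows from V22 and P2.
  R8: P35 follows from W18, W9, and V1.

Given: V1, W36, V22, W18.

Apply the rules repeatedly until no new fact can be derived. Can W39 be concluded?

From W36 and V1, R4 gives S14.
From S14, V1, and V22, R6 gives P2.
V22 and P2 hold, so S7 follows (R7).
S7 and V22 hold, so W39 follows (R2).

Yes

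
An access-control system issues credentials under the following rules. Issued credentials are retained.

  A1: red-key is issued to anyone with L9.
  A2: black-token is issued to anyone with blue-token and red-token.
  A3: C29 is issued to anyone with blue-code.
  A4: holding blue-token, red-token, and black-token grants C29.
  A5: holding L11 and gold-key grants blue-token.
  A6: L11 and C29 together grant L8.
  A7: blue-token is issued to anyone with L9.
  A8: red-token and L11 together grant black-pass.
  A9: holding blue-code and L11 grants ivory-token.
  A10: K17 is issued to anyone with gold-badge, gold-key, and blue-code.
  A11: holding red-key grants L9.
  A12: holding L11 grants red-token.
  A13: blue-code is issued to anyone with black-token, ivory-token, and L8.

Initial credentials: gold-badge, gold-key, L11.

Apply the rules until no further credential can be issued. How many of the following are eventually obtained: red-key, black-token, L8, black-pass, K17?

3

Holding L11 and gold-key grants blue-token (A5).
Holding L11 grants red-token (A12).
Holding red-token and L11 grants black-pass (A8).
Holding blue-token and red-token grants black-token (A2).
Holding blue-token, red-token, and black-token grants C29 (A4).
Holding L11 and C29 grants L8 (A6).
red-key would need L9 (A1), but L9 is never granted.
black-token: reached.
L8: reached.
black-pass: reached.
K17 would need gold-badge, gold-key, and blue-code (A10), but blue-code is never granted.
Reached: black-token, L8, and black-pass — 3 of the 5.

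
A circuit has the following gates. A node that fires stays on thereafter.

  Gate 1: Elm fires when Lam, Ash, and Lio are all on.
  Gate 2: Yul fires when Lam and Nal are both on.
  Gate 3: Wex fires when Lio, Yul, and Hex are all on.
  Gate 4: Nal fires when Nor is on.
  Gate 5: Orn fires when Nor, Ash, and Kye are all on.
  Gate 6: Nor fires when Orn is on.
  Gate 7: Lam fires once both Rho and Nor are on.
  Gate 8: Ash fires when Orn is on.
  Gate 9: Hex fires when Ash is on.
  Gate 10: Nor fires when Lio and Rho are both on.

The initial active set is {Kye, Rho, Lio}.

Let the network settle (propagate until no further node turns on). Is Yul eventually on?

Yes

Gate 10: Lio and Rho on → Nor on.
Rho and Nor are on, so Lam fires (Gate 7).
Nor is on, so Nal fires (Gate 4).
Gate 2: Lam and Nal on → Yul on.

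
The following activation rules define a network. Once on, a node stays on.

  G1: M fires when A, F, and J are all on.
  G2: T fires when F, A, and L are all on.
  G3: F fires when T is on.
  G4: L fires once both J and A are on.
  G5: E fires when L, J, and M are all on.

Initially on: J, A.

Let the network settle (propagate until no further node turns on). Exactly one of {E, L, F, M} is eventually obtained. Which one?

J and A are on, so L fires (G4).
M would need A, F, and J (G1), but F never turns on. F would need T (G3), but T never turns on. E would need L, J, and M (G5), but M never turns on.

L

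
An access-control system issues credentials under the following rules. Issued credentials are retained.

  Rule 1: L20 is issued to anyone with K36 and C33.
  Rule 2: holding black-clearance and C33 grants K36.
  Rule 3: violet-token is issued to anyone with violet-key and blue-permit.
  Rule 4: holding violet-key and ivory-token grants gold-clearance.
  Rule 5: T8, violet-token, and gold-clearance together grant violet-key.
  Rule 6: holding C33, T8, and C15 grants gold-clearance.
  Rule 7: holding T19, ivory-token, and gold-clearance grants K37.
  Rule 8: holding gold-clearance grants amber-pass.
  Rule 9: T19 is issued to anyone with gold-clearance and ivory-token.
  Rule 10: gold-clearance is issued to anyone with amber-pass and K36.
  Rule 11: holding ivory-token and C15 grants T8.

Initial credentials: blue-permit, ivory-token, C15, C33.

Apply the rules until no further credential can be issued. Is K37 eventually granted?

Yes

Holding ivory-token and C15 grants T8 (Rule 11).
Holding C33, T8, and C15 grants gold-clearance (Rule 6).
Holding gold-clearance and ivory-token grants T19 (Rule 9).
Holding T19, ivory-token, and gold-clearance grants K37 (Rule 7).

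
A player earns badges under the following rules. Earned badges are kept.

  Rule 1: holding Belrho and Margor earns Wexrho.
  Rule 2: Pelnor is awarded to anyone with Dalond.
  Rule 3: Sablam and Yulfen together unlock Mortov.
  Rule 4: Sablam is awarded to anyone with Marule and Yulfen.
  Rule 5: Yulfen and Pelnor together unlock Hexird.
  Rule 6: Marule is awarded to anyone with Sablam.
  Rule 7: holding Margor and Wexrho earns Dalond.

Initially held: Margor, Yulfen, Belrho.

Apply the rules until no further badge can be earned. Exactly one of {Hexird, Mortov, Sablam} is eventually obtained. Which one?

With Belrho and Margor, Wexrho is earned (Rule 1).
With Margor and Wexrho, Dalond is earned (Rule 7).
With Dalond, Pelnor is earned (Rule 2).
With Yulfen and Pelnor, Hexird is earned (Rule 5).
Mortov would need Sablam and Yulfen (Rule 3), but Sablam is never earned. Sablam would need Marule and Yulfen (Rule 4), but Marule is never earned.

Hexird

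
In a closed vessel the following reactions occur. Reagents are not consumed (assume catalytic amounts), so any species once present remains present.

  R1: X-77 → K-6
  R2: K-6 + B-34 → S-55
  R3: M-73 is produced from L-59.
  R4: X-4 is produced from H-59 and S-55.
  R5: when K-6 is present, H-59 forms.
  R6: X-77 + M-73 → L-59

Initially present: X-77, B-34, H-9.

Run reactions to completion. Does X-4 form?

Yes

X-77 present → K-6 forms (R1).
K-6 and B-34 present → S-55 forms (R2).
K-6 present → H-59 forms (R5).
H-59 and S-55 present → X-4 forms (R4).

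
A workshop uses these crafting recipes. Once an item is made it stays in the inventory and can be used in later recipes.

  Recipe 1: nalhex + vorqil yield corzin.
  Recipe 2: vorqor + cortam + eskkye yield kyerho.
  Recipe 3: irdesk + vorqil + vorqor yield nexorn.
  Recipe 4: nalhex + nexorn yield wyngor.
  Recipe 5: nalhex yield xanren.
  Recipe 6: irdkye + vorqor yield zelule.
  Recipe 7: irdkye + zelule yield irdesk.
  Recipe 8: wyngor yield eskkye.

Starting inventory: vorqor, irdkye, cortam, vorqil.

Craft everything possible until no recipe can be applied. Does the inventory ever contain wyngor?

wyngor would need nalhex and nexorn (Recipe 4), but nalhex is never obtained.

No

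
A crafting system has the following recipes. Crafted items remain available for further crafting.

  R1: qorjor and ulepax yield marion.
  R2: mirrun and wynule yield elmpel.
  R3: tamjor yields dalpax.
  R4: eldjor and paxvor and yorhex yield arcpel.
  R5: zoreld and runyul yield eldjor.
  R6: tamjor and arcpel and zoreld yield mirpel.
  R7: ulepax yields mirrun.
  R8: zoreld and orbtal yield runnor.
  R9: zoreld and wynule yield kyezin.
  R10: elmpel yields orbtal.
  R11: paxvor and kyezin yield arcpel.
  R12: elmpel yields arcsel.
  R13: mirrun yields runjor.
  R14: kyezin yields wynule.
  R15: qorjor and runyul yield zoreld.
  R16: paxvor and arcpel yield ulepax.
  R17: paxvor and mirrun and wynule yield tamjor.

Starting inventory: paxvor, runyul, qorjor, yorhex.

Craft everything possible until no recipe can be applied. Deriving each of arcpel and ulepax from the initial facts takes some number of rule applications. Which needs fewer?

arcpel

arcpel: qorjor and runyul → zoreld (R15). zoreld and runyul → eldjor (R5). eldjor and paxvor and yorhex → arcpel (R4). [3 rule applications]
ulepax: Using R15, qorjor and runyul make zoreld. zoreld and runyul → eldjor (R5). Using R4, eldjor, paxvor, and yorhex make arcpel. paxvor and arcpel → ulepax (R16). [4 rule applications]
arcpel needs fewer.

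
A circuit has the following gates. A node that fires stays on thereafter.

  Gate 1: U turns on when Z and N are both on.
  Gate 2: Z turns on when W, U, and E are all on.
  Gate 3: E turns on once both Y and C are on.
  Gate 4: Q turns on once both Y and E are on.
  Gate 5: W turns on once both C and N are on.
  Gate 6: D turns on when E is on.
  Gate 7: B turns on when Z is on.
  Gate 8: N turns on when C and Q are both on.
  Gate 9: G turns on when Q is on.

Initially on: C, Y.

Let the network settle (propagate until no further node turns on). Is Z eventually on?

No

Z would need W, U, and E (Gate 2), but U never turns on.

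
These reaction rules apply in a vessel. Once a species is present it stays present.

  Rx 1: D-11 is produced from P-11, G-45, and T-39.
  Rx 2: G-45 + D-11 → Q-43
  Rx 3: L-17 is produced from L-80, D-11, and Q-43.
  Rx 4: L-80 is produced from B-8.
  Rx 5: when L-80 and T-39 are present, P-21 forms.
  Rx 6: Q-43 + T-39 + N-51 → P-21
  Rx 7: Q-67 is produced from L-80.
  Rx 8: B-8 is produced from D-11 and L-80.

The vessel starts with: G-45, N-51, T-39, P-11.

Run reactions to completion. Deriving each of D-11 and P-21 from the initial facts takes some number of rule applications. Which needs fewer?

D-11: P-11, G-45, and T-39 present → D-11 forms (Rx 1). [1 rule application]
P-21: P-11, G-45, and T-39 present → D-11 forms (Rx 1). G-45 and D-11 present → Q-43 forms (Rx 2). Q-43, T-39, and N-51 present → P-21 forms (Rx 6). [3 rule applications]
D-11 needs fewer.

D-11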